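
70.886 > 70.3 True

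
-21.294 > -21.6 True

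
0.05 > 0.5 False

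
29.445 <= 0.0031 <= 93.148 False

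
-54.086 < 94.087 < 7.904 False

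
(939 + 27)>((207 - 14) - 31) True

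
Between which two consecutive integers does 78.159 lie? 78 and 79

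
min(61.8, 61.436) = 61.436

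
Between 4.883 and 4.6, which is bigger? 4.883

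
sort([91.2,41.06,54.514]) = [41.06,54.514,91.2]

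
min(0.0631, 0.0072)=0.0072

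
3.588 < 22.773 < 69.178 True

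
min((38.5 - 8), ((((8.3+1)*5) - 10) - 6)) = 30.5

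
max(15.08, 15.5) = 15.5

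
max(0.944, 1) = 1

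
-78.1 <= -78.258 False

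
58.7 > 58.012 True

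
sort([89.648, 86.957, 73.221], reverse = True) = [89.648, 86.957, 73.221]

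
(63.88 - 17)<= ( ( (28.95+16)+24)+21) True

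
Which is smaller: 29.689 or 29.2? 29.2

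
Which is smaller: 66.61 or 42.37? 42.37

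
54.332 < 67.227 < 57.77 False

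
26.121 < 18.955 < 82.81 False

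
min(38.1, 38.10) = 38.1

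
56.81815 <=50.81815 False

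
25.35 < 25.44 True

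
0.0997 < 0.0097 False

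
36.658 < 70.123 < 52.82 False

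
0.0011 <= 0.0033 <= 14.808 True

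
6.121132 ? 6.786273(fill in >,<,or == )<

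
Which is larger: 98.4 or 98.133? 98.4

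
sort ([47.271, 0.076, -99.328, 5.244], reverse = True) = [47.271, 5.244, 0.076, -99.328]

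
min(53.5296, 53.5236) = 53.5236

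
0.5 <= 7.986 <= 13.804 True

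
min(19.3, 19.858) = 19.3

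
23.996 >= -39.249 True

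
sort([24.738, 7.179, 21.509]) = [7.179, 21.509, 24.738]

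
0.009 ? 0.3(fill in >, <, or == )<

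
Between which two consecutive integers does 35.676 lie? 35 and 36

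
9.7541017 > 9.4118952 True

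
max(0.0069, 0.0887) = 0.0887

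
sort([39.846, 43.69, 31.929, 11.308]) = [11.308, 31.929, 39.846, 43.69]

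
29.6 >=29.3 True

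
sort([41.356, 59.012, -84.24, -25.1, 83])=[-84.24, -25.1, 41.356, 59.012, 83]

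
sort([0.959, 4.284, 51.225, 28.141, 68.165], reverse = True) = [68.165, 51.225, 28.141, 4.284, 0.959]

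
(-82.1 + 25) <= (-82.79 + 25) False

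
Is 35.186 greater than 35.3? No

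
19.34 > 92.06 False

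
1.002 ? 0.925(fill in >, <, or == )>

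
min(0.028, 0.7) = 0.028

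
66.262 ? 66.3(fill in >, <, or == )<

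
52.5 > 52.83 False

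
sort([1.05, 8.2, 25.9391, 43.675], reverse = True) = [43.675, 25.9391, 8.2, 1.05]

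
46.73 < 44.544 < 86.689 False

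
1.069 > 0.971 True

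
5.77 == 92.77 False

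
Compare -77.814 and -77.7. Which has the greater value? -77.7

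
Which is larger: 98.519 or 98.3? 98.519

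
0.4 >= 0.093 True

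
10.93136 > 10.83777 True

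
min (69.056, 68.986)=68.986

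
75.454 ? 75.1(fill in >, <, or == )>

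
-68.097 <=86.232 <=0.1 False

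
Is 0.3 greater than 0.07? Yes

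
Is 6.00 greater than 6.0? No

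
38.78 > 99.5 False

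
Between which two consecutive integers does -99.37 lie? -100 and -99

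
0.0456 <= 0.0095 False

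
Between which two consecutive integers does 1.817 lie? 1 and 2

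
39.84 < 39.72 False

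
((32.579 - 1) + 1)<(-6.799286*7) False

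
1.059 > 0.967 True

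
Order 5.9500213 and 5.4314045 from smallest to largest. 5.4314045, 5.9500213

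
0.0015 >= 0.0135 False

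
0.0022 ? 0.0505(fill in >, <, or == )<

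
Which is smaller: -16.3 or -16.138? -16.3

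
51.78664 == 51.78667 False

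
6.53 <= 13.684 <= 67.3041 True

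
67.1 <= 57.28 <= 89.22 False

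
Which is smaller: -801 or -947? -947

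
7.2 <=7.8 True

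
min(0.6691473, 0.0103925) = 0.0103925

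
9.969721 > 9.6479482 True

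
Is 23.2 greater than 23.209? No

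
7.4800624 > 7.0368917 True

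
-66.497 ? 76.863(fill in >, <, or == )<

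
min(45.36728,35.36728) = 35.36728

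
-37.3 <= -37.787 False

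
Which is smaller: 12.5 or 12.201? 12.201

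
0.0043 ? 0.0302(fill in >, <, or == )<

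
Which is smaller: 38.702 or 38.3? 38.3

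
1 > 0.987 True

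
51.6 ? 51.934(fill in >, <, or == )<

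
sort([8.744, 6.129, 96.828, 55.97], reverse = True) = [96.828, 55.97, 8.744, 6.129]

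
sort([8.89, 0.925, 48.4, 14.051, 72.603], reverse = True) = [72.603, 48.4, 14.051, 8.89, 0.925]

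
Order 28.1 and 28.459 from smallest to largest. 28.1, 28.459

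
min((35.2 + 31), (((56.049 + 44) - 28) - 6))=66.049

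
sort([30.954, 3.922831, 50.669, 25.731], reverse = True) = [50.669, 30.954, 25.731, 3.922831]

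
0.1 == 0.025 False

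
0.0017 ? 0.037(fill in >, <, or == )<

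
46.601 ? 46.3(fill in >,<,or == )>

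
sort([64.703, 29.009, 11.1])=[11.1, 29.009, 64.703]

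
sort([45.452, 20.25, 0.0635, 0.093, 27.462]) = [0.0635, 0.093, 20.25, 27.462, 45.452]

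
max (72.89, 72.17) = 72.89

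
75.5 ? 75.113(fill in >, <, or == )>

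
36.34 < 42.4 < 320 True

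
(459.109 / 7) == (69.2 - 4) False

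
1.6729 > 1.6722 True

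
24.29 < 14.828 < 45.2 False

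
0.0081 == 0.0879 False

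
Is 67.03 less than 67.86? Yes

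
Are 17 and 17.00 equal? Yes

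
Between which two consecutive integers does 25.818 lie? 25 and 26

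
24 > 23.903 True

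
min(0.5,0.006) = 0.006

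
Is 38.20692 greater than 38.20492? Yes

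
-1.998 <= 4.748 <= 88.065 True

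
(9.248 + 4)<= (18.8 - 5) True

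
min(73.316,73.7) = 73.316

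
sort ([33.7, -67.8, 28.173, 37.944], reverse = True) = [37.944, 33.7, 28.173, -67.8]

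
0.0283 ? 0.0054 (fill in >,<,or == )>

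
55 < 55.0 False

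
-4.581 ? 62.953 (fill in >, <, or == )<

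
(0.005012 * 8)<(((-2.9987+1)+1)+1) False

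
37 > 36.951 True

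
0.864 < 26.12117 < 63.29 True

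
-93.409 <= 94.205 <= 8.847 False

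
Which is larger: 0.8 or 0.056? 0.8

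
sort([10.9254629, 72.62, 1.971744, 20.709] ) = [1.971744, 10.9254629, 20.709, 72.62]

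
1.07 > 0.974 True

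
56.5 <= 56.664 True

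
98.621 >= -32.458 True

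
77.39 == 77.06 False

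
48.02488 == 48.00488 False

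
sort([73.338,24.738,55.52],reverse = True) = [73.338,55.52,24.738]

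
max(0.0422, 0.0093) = 0.0422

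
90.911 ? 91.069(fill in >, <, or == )<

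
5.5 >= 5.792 False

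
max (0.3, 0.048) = 0.3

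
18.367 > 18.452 False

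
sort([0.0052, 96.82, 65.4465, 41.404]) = [0.0052, 41.404, 65.4465, 96.82]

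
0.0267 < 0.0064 False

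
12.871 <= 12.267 False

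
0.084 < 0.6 True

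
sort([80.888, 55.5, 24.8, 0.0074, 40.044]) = [0.0074, 24.8, 40.044, 55.5, 80.888]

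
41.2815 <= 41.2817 True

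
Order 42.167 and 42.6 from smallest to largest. 42.167, 42.6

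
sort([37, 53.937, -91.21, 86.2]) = [-91.21, 37, 53.937, 86.2]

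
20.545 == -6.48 False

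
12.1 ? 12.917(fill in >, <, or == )<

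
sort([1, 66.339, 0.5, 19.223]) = [0.5, 1, 19.223, 66.339]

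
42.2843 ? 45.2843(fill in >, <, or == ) <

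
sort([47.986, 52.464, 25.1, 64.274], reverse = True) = [64.274, 52.464, 47.986, 25.1]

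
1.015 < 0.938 False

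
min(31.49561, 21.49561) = 21.49561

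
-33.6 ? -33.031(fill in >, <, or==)<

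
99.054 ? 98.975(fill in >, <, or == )>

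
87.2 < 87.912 True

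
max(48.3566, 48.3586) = 48.3586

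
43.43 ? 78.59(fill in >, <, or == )<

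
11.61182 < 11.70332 True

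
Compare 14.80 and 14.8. They are equal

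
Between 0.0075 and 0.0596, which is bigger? 0.0596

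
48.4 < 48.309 False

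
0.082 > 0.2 False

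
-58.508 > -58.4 False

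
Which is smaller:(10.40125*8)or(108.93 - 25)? (10.40125*8)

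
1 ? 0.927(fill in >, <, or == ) >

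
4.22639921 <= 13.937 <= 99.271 True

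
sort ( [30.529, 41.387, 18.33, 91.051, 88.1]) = [18.33, 30.529, 41.387, 88.1, 91.051]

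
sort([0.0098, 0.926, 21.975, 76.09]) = [0.0098, 0.926, 21.975, 76.09]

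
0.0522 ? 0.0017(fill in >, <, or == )>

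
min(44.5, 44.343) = 44.343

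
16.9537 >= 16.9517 True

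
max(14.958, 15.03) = 15.03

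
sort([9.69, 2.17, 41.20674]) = [2.17, 9.69, 41.20674]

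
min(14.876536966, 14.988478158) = 14.876536966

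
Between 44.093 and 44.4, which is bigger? 44.4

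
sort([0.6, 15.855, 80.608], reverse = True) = [80.608, 15.855, 0.6]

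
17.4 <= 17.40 True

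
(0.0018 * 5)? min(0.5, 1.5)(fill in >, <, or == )<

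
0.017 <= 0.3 True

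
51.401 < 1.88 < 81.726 False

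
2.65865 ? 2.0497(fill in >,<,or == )>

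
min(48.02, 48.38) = 48.02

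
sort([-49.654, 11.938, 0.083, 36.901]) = [-49.654, 0.083, 11.938, 36.901]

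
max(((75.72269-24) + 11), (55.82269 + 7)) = 62.82269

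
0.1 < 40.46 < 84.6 True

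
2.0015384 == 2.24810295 False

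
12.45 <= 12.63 True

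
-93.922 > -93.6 False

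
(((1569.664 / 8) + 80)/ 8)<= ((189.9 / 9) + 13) False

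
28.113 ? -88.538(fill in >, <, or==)>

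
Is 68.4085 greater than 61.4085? Yes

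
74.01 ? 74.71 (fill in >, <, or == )<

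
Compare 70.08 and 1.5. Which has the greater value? 70.08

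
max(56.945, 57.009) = 57.009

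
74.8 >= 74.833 False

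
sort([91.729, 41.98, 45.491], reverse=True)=[91.729, 45.491, 41.98]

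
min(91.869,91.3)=91.3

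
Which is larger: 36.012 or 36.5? 36.5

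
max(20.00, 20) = 20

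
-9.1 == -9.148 False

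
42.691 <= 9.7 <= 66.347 False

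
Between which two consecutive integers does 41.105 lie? 41 and 42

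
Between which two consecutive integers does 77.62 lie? 77 and 78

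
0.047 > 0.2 False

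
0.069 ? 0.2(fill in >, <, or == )<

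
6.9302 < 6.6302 False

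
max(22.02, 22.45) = 22.45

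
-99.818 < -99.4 True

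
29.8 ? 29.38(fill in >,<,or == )>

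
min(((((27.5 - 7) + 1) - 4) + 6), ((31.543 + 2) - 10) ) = 23.5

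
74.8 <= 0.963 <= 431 False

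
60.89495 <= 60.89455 False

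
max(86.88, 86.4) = 86.88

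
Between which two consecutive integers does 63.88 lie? 63 and 64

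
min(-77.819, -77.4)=-77.819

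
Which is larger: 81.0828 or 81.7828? 81.7828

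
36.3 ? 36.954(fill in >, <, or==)<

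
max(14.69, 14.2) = 14.69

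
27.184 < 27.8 True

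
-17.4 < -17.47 False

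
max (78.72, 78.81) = 78.81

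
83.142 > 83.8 False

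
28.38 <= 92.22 True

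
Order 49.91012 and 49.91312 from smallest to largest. 49.91012, 49.91312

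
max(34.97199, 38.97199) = 38.97199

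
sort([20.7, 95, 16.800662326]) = [16.800662326, 20.7, 95]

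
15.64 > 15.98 False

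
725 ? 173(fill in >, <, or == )>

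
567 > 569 False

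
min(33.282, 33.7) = 33.282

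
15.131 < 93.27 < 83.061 False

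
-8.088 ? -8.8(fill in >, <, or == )>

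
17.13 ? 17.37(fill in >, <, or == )<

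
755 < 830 True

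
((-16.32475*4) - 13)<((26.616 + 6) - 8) True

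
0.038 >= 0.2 False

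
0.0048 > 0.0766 False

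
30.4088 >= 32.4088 False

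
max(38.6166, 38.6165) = 38.6166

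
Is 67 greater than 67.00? No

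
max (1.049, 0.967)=1.049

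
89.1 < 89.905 True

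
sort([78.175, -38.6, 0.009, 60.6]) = [-38.6, 0.009, 60.6, 78.175]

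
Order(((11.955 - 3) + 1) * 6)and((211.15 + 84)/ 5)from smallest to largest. ((211.15 + 84)/ 5), (((11.955 - 3) + 1) * 6)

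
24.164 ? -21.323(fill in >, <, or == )>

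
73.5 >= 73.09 True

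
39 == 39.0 True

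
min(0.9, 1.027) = 0.9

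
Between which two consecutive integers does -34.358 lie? -35 and -34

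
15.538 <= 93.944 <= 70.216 False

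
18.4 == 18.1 False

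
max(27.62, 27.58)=27.62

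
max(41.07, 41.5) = 41.5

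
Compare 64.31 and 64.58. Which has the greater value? 64.58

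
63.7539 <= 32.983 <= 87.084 False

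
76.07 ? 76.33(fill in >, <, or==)<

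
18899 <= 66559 True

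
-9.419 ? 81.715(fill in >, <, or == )<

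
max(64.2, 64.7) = 64.7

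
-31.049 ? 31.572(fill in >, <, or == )<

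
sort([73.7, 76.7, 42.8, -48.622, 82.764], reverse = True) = [82.764, 76.7, 73.7, 42.8, -48.622]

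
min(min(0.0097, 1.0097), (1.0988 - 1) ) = 0.0097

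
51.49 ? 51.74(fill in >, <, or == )<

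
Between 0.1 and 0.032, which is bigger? 0.1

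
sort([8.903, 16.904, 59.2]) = [8.903, 16.904, 59.2]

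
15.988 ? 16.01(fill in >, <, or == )<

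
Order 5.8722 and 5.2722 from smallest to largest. 5.2722, 5.8722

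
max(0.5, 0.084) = 0.5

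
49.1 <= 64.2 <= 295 True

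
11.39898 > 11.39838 True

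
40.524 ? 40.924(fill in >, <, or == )<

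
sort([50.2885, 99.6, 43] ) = [43, 50.2885, 99.6]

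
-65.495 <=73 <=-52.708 False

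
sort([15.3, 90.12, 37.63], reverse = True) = [90.12, 37.63, 15.3]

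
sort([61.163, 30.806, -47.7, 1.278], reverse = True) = [61.163, 30.806, 1.278, -47.7]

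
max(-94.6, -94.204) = -94.204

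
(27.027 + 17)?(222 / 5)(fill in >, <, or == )<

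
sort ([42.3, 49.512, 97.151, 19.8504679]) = [19.8504679, 42.3, 49.512, 97.151]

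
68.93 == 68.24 False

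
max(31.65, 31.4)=31.65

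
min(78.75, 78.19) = 78.19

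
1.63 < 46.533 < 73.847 True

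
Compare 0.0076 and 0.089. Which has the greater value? 0.089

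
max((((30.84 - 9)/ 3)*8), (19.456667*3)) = 58.370001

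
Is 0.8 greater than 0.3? Yes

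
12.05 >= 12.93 False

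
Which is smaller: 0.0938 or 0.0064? 0.0064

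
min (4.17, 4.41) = 4.17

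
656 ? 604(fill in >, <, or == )>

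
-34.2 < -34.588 False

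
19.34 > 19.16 True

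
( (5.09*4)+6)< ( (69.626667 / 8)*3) False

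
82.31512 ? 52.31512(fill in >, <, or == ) >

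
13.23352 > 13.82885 False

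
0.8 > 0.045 True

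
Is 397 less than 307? No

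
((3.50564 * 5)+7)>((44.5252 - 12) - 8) True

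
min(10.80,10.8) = 10.80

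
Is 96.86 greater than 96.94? No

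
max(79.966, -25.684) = 79.966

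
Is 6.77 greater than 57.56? No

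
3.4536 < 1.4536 False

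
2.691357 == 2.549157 False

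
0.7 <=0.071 False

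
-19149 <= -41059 False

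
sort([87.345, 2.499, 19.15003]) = [2.499, 19.15003, 87.345]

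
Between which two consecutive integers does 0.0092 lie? 0 and 1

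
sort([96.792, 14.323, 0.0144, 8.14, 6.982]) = [0.0144, 6.982, 8.14, 14.323, 96.792]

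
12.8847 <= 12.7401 False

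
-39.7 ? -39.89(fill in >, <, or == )>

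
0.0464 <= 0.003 False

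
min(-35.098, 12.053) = -35.098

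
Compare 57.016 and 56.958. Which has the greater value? 57.016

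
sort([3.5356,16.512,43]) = [3.5356,16.512,43]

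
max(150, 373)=373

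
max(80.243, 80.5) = 80.5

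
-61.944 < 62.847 True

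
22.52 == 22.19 False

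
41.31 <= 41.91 True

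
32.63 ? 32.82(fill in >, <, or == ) <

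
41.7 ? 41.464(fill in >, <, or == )>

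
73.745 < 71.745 False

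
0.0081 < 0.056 True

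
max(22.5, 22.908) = 22.908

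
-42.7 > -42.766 True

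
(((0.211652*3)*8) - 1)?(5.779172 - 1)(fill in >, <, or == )<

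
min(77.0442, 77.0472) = 77.0442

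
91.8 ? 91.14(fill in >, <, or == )>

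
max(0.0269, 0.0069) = 0.0269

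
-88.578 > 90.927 False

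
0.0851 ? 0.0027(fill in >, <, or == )>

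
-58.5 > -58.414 False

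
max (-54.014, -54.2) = -54.014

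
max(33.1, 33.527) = 33.527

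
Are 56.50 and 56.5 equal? Yes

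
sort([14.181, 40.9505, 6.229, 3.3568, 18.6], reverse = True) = [40.9505, 18.6, 14.181, 6.229, 3.3568]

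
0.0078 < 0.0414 True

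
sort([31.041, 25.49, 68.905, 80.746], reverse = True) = [80.746, 68.905, 31.041, 25.49]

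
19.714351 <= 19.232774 False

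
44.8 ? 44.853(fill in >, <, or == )<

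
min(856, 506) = 506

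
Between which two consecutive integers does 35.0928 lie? 35 and 36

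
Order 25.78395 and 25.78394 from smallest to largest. 25.78394, 25.78395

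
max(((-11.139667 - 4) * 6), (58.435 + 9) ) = 67.435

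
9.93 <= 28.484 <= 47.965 True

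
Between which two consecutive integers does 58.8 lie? 58 and 59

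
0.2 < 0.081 False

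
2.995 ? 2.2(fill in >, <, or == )>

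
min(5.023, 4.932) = 4.932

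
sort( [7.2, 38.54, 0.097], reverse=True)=[38.54, 7.2, 0.097]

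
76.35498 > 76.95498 False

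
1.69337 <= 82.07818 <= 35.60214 False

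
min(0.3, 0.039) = 0.039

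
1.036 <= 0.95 False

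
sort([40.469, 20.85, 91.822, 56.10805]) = [20.85, 40.469, 56.10805, 91.822]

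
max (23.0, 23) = 23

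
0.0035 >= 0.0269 False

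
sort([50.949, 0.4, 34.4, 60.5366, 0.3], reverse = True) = [60.5366, 50.949, 34.4, 0.4, 0.3]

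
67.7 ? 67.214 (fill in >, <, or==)>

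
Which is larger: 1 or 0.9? 1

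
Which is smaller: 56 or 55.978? 55.978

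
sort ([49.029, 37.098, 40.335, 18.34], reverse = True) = [49.029, 40.335, 37.098, 18.34]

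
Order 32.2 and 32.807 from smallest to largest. 32.2, 32.807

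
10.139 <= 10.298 True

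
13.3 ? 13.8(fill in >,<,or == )<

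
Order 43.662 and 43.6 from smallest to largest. 43.6, 43.662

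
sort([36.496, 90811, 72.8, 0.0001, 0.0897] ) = [0.0001, 0.0897, 36.496, 72.8, 90811]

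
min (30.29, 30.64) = 30.29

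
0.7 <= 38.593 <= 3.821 False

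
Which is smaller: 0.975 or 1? 0.975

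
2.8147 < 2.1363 False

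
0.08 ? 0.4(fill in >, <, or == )<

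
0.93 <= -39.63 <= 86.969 False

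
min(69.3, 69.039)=69.039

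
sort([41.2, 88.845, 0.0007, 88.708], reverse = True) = [88.845, 88.708, 41.2, 0.0007]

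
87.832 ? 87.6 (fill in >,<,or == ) >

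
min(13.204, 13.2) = 13.2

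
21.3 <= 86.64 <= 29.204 False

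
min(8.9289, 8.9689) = 8.9289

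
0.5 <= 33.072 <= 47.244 True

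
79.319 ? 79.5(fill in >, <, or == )<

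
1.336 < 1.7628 True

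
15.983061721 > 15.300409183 True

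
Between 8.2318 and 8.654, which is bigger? 8.654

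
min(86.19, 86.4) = 86.19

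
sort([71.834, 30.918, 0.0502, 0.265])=[0.0502, 0.265, 30.918, 71.834]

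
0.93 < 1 True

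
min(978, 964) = 964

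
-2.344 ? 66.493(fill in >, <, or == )<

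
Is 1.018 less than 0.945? No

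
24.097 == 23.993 False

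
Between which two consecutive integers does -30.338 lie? -31 and -30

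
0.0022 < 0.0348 True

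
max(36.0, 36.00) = 36.00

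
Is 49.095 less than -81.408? No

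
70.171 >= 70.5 False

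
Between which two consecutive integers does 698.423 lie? 698 and 699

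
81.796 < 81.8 True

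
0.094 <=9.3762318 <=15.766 True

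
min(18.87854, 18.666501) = 18.666501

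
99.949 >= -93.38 True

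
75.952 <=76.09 True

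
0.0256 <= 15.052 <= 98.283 True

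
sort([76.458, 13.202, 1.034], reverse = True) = [76.458, 13.202, 1.034]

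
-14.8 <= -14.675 True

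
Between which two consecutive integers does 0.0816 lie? 0 and 1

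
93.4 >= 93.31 True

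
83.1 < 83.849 True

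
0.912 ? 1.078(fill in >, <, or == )<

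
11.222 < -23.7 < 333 False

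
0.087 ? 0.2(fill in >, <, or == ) <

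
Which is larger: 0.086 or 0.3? 0.3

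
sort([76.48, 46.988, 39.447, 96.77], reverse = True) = [96.77, 76.48, 46.988, 39.447]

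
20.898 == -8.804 False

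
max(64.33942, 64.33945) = 64.33945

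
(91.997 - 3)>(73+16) False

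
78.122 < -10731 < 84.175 False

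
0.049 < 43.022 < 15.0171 False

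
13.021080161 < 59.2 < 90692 True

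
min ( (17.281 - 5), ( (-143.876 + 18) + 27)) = -98.876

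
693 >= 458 True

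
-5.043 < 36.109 True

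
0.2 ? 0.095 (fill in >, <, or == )>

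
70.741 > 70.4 True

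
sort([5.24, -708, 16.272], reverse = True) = [16.272, 5.24, -708]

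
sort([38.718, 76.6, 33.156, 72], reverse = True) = [76.6, 72, 38.718, 33.156]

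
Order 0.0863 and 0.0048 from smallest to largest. 0.0048, 0.0863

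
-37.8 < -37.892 False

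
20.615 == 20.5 False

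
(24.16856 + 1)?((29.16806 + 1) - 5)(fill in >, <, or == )>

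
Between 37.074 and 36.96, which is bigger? 37.074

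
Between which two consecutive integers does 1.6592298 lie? 1 and 2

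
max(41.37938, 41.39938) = 41.39938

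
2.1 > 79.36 False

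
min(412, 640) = 412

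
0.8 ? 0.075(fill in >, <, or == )>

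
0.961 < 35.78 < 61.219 True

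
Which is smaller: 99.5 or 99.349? 99.349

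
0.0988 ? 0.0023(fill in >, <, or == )>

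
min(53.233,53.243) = 53.233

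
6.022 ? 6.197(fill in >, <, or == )<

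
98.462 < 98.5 True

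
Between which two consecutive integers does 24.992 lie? 24 and 25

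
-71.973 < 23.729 True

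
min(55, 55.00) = 55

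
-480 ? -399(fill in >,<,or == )<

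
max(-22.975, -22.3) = -22.3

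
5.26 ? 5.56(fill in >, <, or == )<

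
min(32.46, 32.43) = 32.43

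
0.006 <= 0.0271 True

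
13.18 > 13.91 False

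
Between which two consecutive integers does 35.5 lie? 35 and 36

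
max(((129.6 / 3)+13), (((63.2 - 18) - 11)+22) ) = 56.2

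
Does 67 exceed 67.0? No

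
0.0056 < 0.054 True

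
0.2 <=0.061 False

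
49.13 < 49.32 True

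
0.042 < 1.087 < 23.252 True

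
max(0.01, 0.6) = 0.6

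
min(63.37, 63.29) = 63.29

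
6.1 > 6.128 False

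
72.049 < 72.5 True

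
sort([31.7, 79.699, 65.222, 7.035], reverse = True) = [79.699, 65.222, 31.7, 7.035]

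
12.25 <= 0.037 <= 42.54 False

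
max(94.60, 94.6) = 94.6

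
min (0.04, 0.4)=0.04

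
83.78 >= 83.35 True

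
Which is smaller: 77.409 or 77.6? 77.409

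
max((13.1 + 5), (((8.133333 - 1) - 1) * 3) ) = 18.399999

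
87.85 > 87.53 True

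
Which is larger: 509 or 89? 509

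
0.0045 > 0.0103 False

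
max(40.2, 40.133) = 40.2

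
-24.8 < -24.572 True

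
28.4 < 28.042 False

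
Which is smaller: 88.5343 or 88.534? 88.534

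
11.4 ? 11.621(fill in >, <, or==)<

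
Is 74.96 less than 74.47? No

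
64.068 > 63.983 True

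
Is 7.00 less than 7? No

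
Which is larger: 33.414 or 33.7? 33.7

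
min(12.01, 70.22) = 12.01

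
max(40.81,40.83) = 40.83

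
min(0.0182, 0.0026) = 0.0026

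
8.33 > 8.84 False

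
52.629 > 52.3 True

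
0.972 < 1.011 True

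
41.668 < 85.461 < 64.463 False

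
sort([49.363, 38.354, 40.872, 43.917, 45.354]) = [38.354, 40.872, 43.917, 45.354, 49.363]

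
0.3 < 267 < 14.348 False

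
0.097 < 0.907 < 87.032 True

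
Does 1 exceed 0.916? Yes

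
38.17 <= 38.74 True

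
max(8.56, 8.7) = 8.7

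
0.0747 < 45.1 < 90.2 True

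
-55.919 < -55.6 True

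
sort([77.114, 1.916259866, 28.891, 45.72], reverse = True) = [77.114, 45.72, 28.891, 1.916259866]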